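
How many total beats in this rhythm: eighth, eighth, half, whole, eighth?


Working:
Beat values:
  eighth = 0.5 beats
  eighth = 0.5 beats
  half = 2 beats
  whole = 4 beats
  eighth = 0.5 beats
Sum = 0.5 + 0.5 + 2 + 4 + 0.5
= 7.5 beats


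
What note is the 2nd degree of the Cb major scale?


Working:
Major scale pattern: W-W-H-W-W-W-H (2-2-1-2-2-2-1 semitones)
Starting from Cb:
  Cb + 2 semitones → Db
  Db + 2 semitones → Eb
  Eb + 1 semitone → Fb
  Fb + 2 semitones → Gb
  Gb + 2 semitones → Ab
  Ab + 2 semitones → Bb
  Bb + 1 semitone → Cb
Scale: Cb Db Eb Fb Gb Ab Bb
Degree 2 = Db


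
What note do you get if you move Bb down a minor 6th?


Reasoning:
minor 6th: 6 letter names, 8 semitones
Letter: B - 5 → D
Pitch: Bb - 8 semitones, spelled as a D → D
= D


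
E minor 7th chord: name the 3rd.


Solution.
Minor 7th chord = root + minor 3rd + perfect 5th + minor 7th
Seventh chords stack in thirds, so the letter names are E-G-B-D
Root: E
Minor 3rd above E: G
Perfect 5th above E: B
Minor 7th above E: D
The 3rd = G


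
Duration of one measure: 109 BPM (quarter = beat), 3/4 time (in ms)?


Step by step:
Quarter-note beat duration = 60000 / 109 ms
Beats per measure (3/4) = 3
One measure = 3 × 60000 / 109 = 180000 / 109 ms
= 1651.4 ms


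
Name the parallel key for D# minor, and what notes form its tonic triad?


Parallel keys share the same tonic but differ in mode
D# minor → parallel is D# major
Tonic triad of D# major = D# F## A#
= D# major; triad = D# F## A#


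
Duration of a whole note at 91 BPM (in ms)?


Let's work it out.
One quarter-note beat = 60000 / BPM = 60000 / 91 ms
Whole note = 4 × quarter note
Duration = 4 × 60000 / 91 = 240000 / 91
= 2637.4 ms


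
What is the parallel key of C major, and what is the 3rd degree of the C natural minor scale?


Reasoning:
Parallel keys share the same tonic but differ in mode
C major → parallel is C minor
C natural minor scale: C D Eb F G Ab Bb
= C minor; 3rd degree = Eb


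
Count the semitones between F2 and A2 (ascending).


Step by step:
Absolute semitone position = octave×12 + chromatic position
F2: 2×12 + 5 = 29
A2: 2×12 + 9 = 33
Difference = 33 - 29 = 4
= 4 semitones


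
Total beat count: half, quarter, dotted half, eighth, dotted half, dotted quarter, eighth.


Let's work it out.
Beat values:
  half = 2 beats
  quarter = 1 beat
  dotted half = 3 beats
  eighth = 0.5 beats
  dotted half = 3 beats
  dotted quarter = 1.5 beats
  eighth = 0.5 beats
Sum = 2 + 1 + 3 + 0.5 + 3 + 1.5 + 0.5
= 11.5 beats


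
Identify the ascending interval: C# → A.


Let's work it out.
Letter names: C → A spans 6 letter names → a 6th
Semitones: C# → A = 8 half-steps
A 6th of 8 semitones is a minor 6th
= minor 6th


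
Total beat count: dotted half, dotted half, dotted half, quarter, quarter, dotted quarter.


Beat values:
  dotted half = 3 beats
  dotted half = 3 beats
  dotted half = 3 beats
  quarter = 1 beat
  quarter = 1 beat
  dotted quarter = 1.5 beats
Sum = 3 + 3 + 3 + 1 + 1 + 1.5
= 12.5 beats


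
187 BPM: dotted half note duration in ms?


Reasoning:
One quarter-note beat = 60000 / BPM = 60000 / 187 ms
Dotted half note = 3 × quarter note
Duration = 3 × 60000 / 187 = 180000 / 187
= 962.6 ms


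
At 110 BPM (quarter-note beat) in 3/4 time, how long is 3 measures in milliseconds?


Quarter-note beat duration = 60000 / 110 ms
Beats per measure (3/4) = 3
One measure = 3 × 60000 / 110 = 180000 / 110 ms
3 measures = 3 × 180000 / 110 = 540000 / 110
= 4909.1 ms


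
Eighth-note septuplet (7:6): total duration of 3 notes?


Step by step:
Septuplet: 7 notes occupy the space of 6 eighth notes
Space = 6 × 1/2 = 3 beats
Each septuplet note = 3 / 7 = 3/7 beats
3 notes = 3 × 3/7 = 9/7
= 9/7 beats


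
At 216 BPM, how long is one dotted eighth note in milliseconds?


Reasoning:
One quarter-note beat = 60000 / BPM = 60000 / 216 ms
Dotted eighth note = 3/4 × quarter note
Duration = 3/4 × 60000 / 216 = 45000 / 216
= 208.3 ms


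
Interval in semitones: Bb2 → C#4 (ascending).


Step by step:
Absolute semitone position = octave×12 + chromatic position
Bb2: 2×12 + 10 = 34
C#4: 4×12 + 1 = 49
Difference = 49 - 34 = 15
= 15 semitones


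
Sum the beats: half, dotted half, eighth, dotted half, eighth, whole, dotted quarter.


Solution.
Beat values:
  half = 2 beats
  dotted half = 3 beats
  eighth = 0.5 beats
  dotted half = 3 beats
  eighth = 0.5 beats
  whole = 4 beats
  dotted quarter = 1.5 beats
Sum = 2 + 3 + 0.5 + 3 + 0.5 + 4 + 1.5
= 14.5 beats


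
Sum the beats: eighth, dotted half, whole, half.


Let's work it out.
Beat values:
  eighth = 0.5 beats
  dotted half = 3 beats
  whole = 4 beats
  half = 2 beats
Sum = 0.5 + 3 + 4 + 2
= 9.5 beats


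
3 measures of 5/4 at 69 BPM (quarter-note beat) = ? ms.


Reasoning:
Quarter-note beat duration = 60000 / 69 ms
Beats per measure (5/4) = 5
One measure = 5 × 60000 / 69 = 300000 / 69 ms
3 measures = 3 × 300000 / 69 = 900000 / 69
= 13043.5 ms


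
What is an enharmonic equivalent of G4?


Let's work it out.
Enharmonic notes sound the same pitch but are spelled with different letter names
G and F## name the same pitch class
= F##4


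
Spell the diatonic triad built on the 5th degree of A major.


A major scale: A B C# D E F# G#
Diatonic triad on degree 5 stacks scale notes 5, 7, 2: E G# B
E→G# = 4 semitones; E→B = 7 semitones → major triad
= E G# B (major)


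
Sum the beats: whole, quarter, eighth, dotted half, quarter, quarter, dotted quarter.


Step by step:
Beat values:
  whole = 4 beats
  quarter = 1 beat
  eighth = 0.5 beats
  dotted half = 3 beats
  quarter = 1 beat
  quarter = 1 beat
  dotted quarter = 1.5 beats
Sum = 4 + 1 + 0.5 + 3 + 1 + 1 + 1.5
= 12 beats


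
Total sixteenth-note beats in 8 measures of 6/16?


Solution.
Time signature 6/16: the bottom number 16 means the sixteenth note gets one count
The top number 6 means 6 sixteenth-note beats per measure
Total = 6 × 8 measures
= 48 sixteenth-note beats


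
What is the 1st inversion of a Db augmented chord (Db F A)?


Working:
Root position: Db F A
1st inversion: move root up an octave
Bass note: F
Notes (bottom to top) = F A Db


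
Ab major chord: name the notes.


Major triad = root + major 3rd (4 semitones) + perfect 5th (7 semitones)
A triad on Ab stacks thirds, so the chord tones use letter names A-C-E
Root: Ab
Major 3rd above Ab: C
Perfect 5th above Ab: Eb
Chord = Ab C Eb


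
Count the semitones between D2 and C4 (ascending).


Reasoning:
Absolute semitone position = octave×12 + chromatic position
D2: 2×12 + 2 = 26
C4: 4×12 + 0 = 48
Difference = 48 - 26 = 22
= 22 semitones


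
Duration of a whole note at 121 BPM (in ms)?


One quarter-note beat = 60000 / BPM = 60000 / 121 ms
Whole note = 4 × quarter note
Duration = 4 × 60000 / 121 = 240000 / 121
= 1983.5 ms


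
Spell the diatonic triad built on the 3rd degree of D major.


Solution.
D major scale: D E F# G A B C#
Diatonic triad on degree 3 stacks scale notes 3, 5, 7: F# A C#
F#→A = 3 semitones; F#→C# = 7 semitones → minor triad
= F# A C# (minor)


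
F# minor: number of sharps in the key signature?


Working:
Sharp minor keys follow the circle of fifths: A(0), E(1), B(2), F#(3), C#(4), G#(5), D#(6), A#(7)
F# minor has 3 sharps
Order of sharps: F# C# G# D# A# E# B# → first 3: F#, C#, G#
= 3 sharps


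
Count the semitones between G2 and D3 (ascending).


Absolute semitone position = octave×12 + chromatic position
G2: 2×12 + 7 = 31
D3: 3×12 + 2 = 38
Difference = 38 - 31 = 7
= 7 semitones


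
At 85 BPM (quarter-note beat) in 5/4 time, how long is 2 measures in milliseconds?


Reasoning:
Quarter-note beat duration = 60000 / 85 ms
Beats per measure (5/4) = 5
One measure = 5 × 60000 / 85 = 300000 / 85 ms
2 measures = 2 × 300000 / 85 = 600000 / 85
= 7058.8 ms


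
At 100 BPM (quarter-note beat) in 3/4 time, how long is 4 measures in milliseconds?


Step by step:
Quarter-note beat duration = 60000 / 100 ms
Beats per measure (3/4) = 3
One measure = 3 × 60000 / 100 = 180000 / 100 ms
4 measures = 4 × 180000 / 100 = 720000 / 100
= 7200.0 ms


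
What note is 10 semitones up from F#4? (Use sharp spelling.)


Step by step:
F#4: chromatic position 6 in octave 4 → absolute = 4×12 + 6 = 54
Transpose up 10: 54 + 10 = 64
64 = 5×12 + 4 → E in octave 5
Result = E5


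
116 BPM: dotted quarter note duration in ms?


Reasoning:
One quarter-note beat = 60000 / BPM = 60000 / 116 ms
Dotted quarter note = 3/2 × quarter note
Duration = 3/2 × 60000 / 116 = 90000 / 116
= 775.9 ms


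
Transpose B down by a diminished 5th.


Step by step:
diminished 5th: 5 letter names, 6 semitones
Letter: B - 4 → E
Pitch: B - 6 semitones, spelled as an E → E#
= E#


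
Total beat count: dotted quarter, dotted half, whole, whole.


Working:
Beat values:
  dotted quarter = 1.5 beats
  dotted half = 3 beats
  whole = 4 beats
  whole = 4 beats
Sum = 1.5 + 3 + 4 + 4
= 12.5 beats


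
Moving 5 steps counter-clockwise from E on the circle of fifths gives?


Step by step:
Each counter-clockwise step moves down a perfect 5th (= up a perfect 4th)
From E: E → A → D → G → C → F
= F


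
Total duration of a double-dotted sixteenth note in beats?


Working:
Base sixteenth note = 1/4 beats
Dot 1 adds half the previous value: +1/8
Dot 2 adds half the previous value: +1/16
One double-dotted sixteenth = 1/4 + 1/8 + 1/16 = 7/16
= 7/16 beats


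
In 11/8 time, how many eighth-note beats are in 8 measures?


Reasoning:
Time signature 11/8: the bottom number 8 means the eighth note gets one count
The top number 11 means 11 eighth-note beats per measure
Total = 11 × 8 measures
= 88 eighth-note beats


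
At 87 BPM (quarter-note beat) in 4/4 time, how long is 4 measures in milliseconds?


Solution.
Quarter-note beat duration = 60000 / 87 ms
Beats per measure (4/4) = 4
One measure = 4 × 60000 / 87 = 240000 / 87 ms
4 measures = 4 × 240000 / 87 = 960000 / 87
= 11034.5 ms


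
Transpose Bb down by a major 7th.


major 7th: 7 letter names, 11 semitones
Letter: B - 6 → C
Pitch: Bb - 11 semitones, spelled as a C → Cb
= Cb


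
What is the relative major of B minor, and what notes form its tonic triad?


Step by step:
The relative major shares the key signature and is a minor 3rd above the minor tonic
A minor 3rd above B is D
→ relative major of B minor is D major
Tonic triad of D major = root + major 3rd + perfect 5th = D F# A
= D major; triad = D F# A


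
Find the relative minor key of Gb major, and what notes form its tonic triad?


Reasoning:
The relative minor shares the major's key signature and starts on its 6th degree
6th degree = a major 6th above the tonic; a major 6th above Gb is Eb
→ relative minor of Gb major is Eb minor
Tonic triad of Eb minor = root + minor 3rd + perfect 5th = Eb Gb Bb
= Eb minor; triad = Eb Gb Bb


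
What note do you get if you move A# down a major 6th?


major 6th: 6 letter names, 9 semitones
Letter: A - 5 → C
Pitch: A# - 9 semitones, spelled as a C → C#
= C#


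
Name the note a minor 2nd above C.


A 2nd spans 2 letter names, so from C we land on D
A minor 2nd = 1 semitone above C
Spell D at that pitch: Db
= Db


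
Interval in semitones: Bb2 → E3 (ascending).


Solution.
Absolute semitone position = octave×12 + chromatic position
Bb2: 2×12 + 10 = 34
E3: 3×12 + 4 = 40
Difference = 40 - 34 = 6
= 6 semitones


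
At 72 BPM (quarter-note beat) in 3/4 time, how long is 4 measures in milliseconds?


Working:
Quarter-note beat duration = 60000 / 72 ms
Beats per measure (3/4) = 3
One measure = 3 × 60000 / 72 = 180000 / 72 ms
4 measures = 4 × 180000 / 72 = 720000 / 72
= 10000.0 ms


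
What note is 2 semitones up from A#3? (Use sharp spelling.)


Solution.
A#3: chromatic position 10 in octave 3 → absolute = 3×12 + 10 = 46
Transpose up 2: 46 + 2 = 48
48 = 4×12 + 0 → C in octave 4
Result = C4


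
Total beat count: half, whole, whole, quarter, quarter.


Reasoning:
Beat values:
  half = 2 beats
  whole = 4 beats
  whole = 4 beats
  quarter = 1 beat
  quarter = 1 beat
Sum = 2 + 4 + 4 + 1 + 1
= 12 beats


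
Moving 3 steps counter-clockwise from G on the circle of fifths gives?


Let's work it out.
Each counter-clockwise step moves down a perfect 5th (= up a perfect 4th)
From G: G → C → F → Bb
= Bb


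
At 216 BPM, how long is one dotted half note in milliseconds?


Let's work it out.
One quarter-note beat = 60000 / BPM = 60000 / 216 ms
Dotted half note = 3 × quarter note
Duration = 3 × 60000 / 216 = 180000 / 216
= 833.3 ms


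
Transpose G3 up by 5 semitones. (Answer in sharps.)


Solution.
G3: chromatic position 7 in octave 3 → absolute = 3×12 + 7 = 43
Transpose up 5: 43 + 5 = 48
48 = 4×12 + 0 → C in octave 4
Result = C4


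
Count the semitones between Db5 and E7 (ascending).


Reasoning:
Absolute semitone position = octave×12 + chromatic position
Db5: 5×12 + 1 = 61
E7: 7×12 + 4 = 88
Difference = 88 - 61 = 27
= 27 semitones


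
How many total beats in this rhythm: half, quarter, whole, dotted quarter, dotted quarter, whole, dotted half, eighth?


Solution.
Beat values:
  half = 2 beats
  quarter = 1 beat
  whole = 4 beats
  dotted quarter = 1.5 beats
  dotted quarter = 1.5 beats
  whole = 4 beats
  dotted half = 3 beats
  eighth = 0.5 beats
Sum = 2 + 1 + 4 + 1.5 + 1.5 + 4 + 3 + 0.5
= 17.5 beats


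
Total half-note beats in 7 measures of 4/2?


Reasoning:
Time signature 4/2: the bottom number 2 means the half note gets one count
The top number 4 means 4 half-note beats per measure
Total = 4 × 7 measures
= 28 half-note beats


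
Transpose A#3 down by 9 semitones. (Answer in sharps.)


Reasoning:
A#3: chromatic position 10 in octave 3 → absolute = 3×12 + 10 = 46
Transpose down 9: 46 - 9 = 37
37 = 3×12 + 1 → C# in octave 3
Result = C#3


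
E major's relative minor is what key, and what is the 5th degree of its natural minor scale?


The relative minor shares the major's key signature and starts on its 6th degree
6th degree = a major 6th above the tonic; a major 6th above E is C#
→ relative minor of E major is C# minor
C# natural minor scale: C# D# E F# G# A B
= C# minor; 5th degree = G#


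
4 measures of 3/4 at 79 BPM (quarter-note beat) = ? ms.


Solution.
Quarter-note beat duration = 60000 / 79 ms
Beats per measure (3/4) = 3
One measure = 3 × 60000 / 79 = 180000 / 79 ms
4 measures = 4 × 180000 / 79 = 720000 / 79
= 9113.9 ms


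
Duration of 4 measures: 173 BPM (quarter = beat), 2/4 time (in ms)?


Quarter-note beat duration = 60000 / 173 ms
Beats per measure (2/4) = 2
One measure = 2 × 60000 / 173 = 120000 / 173 ms
4 measures = 4 × 120000 / 173 = 480000 / 173
= 2774.6 ms


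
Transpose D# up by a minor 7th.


Working:
minor 7th: 7 letter names, 10 semitones
Letter: D + 6 → C
Pitch: D# + 10 semitones, spelled as a C → C#
= C#


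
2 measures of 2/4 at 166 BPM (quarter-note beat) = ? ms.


Quarter-note beat duration = 60000 / 166 ms
Beats per measure (2/4) = 2
One measure = 2 × 60000 / 166 = 120000 / 166 ms
2 measures = 2 × 120000 / 166 = 240000 / 166
= 1445.8 ms


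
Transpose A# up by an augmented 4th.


Reasoning:
augmented 4th: 4 letter names, 6 semitones
Letter: A + 3 → D
Pitch: A# + 6 semitones, spelled as a D → D##
= D##


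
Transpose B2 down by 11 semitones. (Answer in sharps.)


Working:
B2: chromatic position 11 in octave 2 → absolute = 2×12 + 11 = 35
Transpose down 11: 35 - 11 = 24
24 = 2×12 + 0 → C in octave 2
Result = C2


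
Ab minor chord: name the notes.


Solution.
Minor triad = root + minor 3rd (3 semitones) + perfect 5th (7 semitones)
A triad on Ab stacks thirds, so the chord tones use letter names A-C-E
Root: Ab
Minor 3rd above Ab: Cb
Perfect 5th above Ab: Eb
Chord = Ab Cb Eb


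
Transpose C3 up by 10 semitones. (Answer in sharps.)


Solution.
C3: chromatic position 0 in octave 3 → absolute = 3×12 + 0 = 36
Transpose up 10: 36 + 10 = 46
46 = 3×12 + 10 → A# in octave 3
Result = A#3


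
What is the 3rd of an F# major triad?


Major triad = root + major 3rd (4 semitones) + perfect 5th (7 semitones)
A triad on F# stacks thirds, so the chord tones use letter names F-A-C
Root: F#
Major 3rd above F#: A#
Perfect 5th above F#: C#
The 3rd = A#


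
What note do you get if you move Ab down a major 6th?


Step by step:
major 6th: 6 letter names, 9 semitones
Letter: A - 5 → C
Pitch: Ab - 9 semitones, spelled as a C → Cb
= Cb


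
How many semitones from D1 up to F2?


Absolute semitone position = octave×12 + chromatic position
D1: 1×12 + 2 = 14
F2: 2×12 + 5 = 29
Difference = 29 - 14 = 15
= 15 semitones


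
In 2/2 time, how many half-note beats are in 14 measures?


Working:
Time signature 2/2: the bottom number 2 means the half note gets one count
The top number 2 means 2 half-note beats per measure
Total = 2 × 14 measures
= 28 half-note beats


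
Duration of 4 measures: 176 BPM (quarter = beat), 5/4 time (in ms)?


Solution.
Quarter-note beat duration = 60000 / 176 ms
Beats per measure (5/4) = 5
One measure = 5 × 60000 / 176 = 300000 / 176 ms
4 measures = 4 × 300000 / 176 = 1200000 / 176
= 6818.2 ms


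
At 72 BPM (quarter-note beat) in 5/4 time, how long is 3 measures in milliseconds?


Solution.
Quarter-note beat duration = 60000 / 72 ms
Beats per measure (5/4) = 5
One measure = 5 × 60000 / 72 = 300000 / 72 ms
3 measures = 3 × 300000 / 72 = 900000 / 72
= 12500.0 ms


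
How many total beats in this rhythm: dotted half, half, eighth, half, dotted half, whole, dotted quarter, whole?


Reasoning:
Beat values:
  dotted half = 3 beats
  half = 2 beats
  eighth = 0.5 beats
  half = 2 beats
  dotted half = 3 beats
  whole = 4 beats
  dotted quarter = 1.5 beats
  whole = 4 beats
Sum = 3 + 2 + 0.5 + 2 + 3 + 4 + 1.5 + 4
= 20 beats


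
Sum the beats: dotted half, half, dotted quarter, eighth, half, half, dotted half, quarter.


Beat values:
  dotted half = 3 beats
  half = 2 beats
  dotted quarter = 1.5 beats
  eighth = 0.5 beats
  half = 2 beats
  half = 2 beats
  dotted half = 3 beats
  quarter = 1 beat
Sum = 3 + 2 + 1.5 + 0.5 + 2 + 2 + 3 + 1
= 15 beats


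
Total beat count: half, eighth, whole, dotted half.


Let's work it out.
Beat values:
  half = 2 beats
  eighth = 0.5 beats
  whole = 4 beats
  dotted half = 3 beats
Sum = 2 + 0.5 + 4 + 3
= 9.5 beats


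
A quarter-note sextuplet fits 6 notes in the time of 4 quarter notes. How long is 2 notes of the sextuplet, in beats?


Working:
Sextuplet: 6 notes occupy the space of 4 quarter notes
Space = 4 × 1 = 4 beats
Each sextuplet note = 4 / 6 = 2/3 beats
2 notes = 2 × 2/3 = 4/3
= 4/3 beats


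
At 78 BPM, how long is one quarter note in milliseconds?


Reasoning:
One quarter-note beat = 60000 / BPM = 60000 / 78 ms
Duration = 60000 / 78
= 769.2 ms


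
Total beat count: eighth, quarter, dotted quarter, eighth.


Let's work it out.
Beat values:
  eighth = 0.5 beats
  quarter = 1 beat
  dotted quarter = 1.5 beats
  eighth = 0.5 beats
Sum = 0.5 + 1 + 1.5 + 0.5
= 3.5 beats


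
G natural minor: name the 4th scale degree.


Step by step:
Natural minor scale pattern: W-H-W-W-H-W-W (2-1-2-2-1-2-2 semitones)
Starting from G:
  G + 2 semitones → A
  A + 1 semitone → Bb
  Bb + 2 semitones → C
  C + 2 semitones → D
  D + 1 semitone → Eb
  Eb + 2 semitones → F
  F + 2 semitones → G
Scale: G A Bb C D Eb F
Degree 4 = C


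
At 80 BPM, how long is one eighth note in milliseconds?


One quarter-note beat = 60000 / BPM = 60000 / 80 ms
Eighth note = 1/2 × quarter note
Duration = 1/2 × 60000 / 80 = 30000 / 80
= 375.0 ms


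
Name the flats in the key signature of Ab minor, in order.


Flat minor keys: A(0), D(1), G(2), C(3), F(4), Bb(5), Eb(6), Ab(7)
Ab minor has 7 flats
Order of flats: Bb Eb Ab Db Gb Cb Fb → first 7: Bb, Eb, Ab, Db, Gb, Cb, Fb
= Bb, Eb, Ab, Db, Gb, Cb, Fb


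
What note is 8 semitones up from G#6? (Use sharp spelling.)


G#6: chromatic position 8 in octave 6 → absolute = 6×12 + 8 = 80
Transpose up 8: 80 + 8 = 88
88 = 7×12 + 4 → E in octave 7
Result = E7


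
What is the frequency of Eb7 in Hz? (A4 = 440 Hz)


Reasoning:
f = 440 × 2^(n/12) where n = semitones from A4
Eb7: 30 semitones from A4
f = 440 × 2^(30/12)
f = 2489.02 Hz


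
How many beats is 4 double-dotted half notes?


Let's work it out.
Base half note = 2 beats
Dot 1 adds half the previous value: +1
Dot 2 adds half the previous value: +1/2
One double-dotted half = 2 + 1 + 1/2 = 7/2
4 of them = 4 × 7/2 = 14
= 14 beats


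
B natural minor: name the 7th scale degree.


Let's work it out.
Natural minor scale pattern: W-H-W-W-H-W-W (2-1-2-2-1-2-2 semitones)
Starting from B:
  B + 2 semitones → C#
  C# + 1 semitone → D
  D + 2 semitones → E
  E + 2 semitones → F#
  F# + 1 semitone → G
  G + 2 semitones → A
  A + 2 semitones → B
Scale: B C# D E F# G A
Degree 7 = A


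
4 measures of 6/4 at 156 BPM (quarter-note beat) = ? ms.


Step by step:
Quarter-note beat duration = 60000 / 156 ms
Beats per measure (6/4) = 6
One measure = 6 × 60000 / 156 = 360000 / 156 ms
4 measures = 4 × 360000 / 156 = 1440000 / 156
= 9230.8 ms


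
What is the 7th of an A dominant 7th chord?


Solution.
Dominant 7th chord = root + major 3rd + perfect 5th + minor 7th
Seventh chords stack in thirds, so the letter names are A-C-E-G
Root: A
Major 3rd above A: C#
Perfect 5th above A: E
Minor 7th above A: G
The 7th = G


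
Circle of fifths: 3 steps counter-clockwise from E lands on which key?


Working:
Each counter-clockwise step moves down a perfect 5th (= up a perfect 4th)
From E: E → A → D → G
= G


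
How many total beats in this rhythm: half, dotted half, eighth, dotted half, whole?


Step by step:
Beat values:
  half = 2 beats
  dotted half = 3 beats
  eighth = 0.5 beats
  dotted half = 3 beats
  whole = 4 beats
Sum = 2 + 3 + 0.5 + 3 + 4
= 12.5 beats


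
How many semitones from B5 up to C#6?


Step by step:
Absolute semitone position = octave×12 + chromatic position
B5: 5×12 + 11 = 71
C#6: 6×12 + 1 = 73
Difference = 73 - 71 = 2
= 2 semitones


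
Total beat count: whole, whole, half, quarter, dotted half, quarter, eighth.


Beat values:
  whole = 4 beats
  whole = 4 beats
  half = 2 beats
  quarter = 1 beat
  dotted half = 3 beats
  quarter = 1 beat
  eighth = 0.5 beats
Sum = 4 + 4 + 2 + 1 + 3 + 1 + 0.5
= 15.5 beats


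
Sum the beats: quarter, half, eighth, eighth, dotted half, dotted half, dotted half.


Solution.
Beat values:
  quarter = 1 beat
  half = 2 beats
  eighth = 0.5 beats
  eighth = 0.5 beats
  dotted half = 3 beats
  dotted half = 3 beats
  dotted half = 3 beats
Sum = 1 + 2 + 0.5 + 0.5 + 3 + 3 + 3
= 13 beats


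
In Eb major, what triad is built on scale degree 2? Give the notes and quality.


Solution.
Eb major scale: Eb F G Ab Bb C D
Diatonic triad on degree 2 stacks scale notes 2, 4, 6: F Ab C
F→Ab = 3 semitones; F→C = 7 semitones → minor triad
= F Ab C (minor)


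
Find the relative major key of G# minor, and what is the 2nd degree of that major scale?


Step by step:
The relative major shares the key signature and is a minor 3rd above the minor tonic
A minor 3rd above G# is B
→ relative major of G# minor is B major
B major scale: B C# D# E F# G# A#
= B major; 2nd degree = C#


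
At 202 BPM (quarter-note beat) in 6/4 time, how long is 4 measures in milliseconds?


Working:
Quarter-note beat duration = 60000 / 202 ms
Beats per measure (6/4) = 6
One measure = 6 × 60000 / 202 = 360000 / 202 ms
4 measures = 4 × 360000 / 202 = 1440000 / 202
= 7128.7 ms


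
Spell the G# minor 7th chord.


Working:
Minor 7th chord = root + minor 3rd + perfect 5th + minor 7th
Seventh chords stack in thirds, so the letter names are G-B-D-F
Root: G#
Minor 3rd above G#: B
Perfect 5th above G#: D#
Minor 7th above G#: F#
Chord = G# B D# F#


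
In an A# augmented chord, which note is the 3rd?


Step by step:
Augmented triad = root + major 3rd (4 semitones) + augmented 5th (8 semitones)
A triad on A# stacks thirds, so the chord tones use letter names A-C-E
Root: A#
Major 3rd above A#: C##
Augmented 5th above A#: E##
The 3rd = C##


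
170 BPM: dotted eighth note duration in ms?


Reasoning:
One quarter-note beat = 60000 / BPM = 60000 / 170 ms
Dotted eighth note = 3/4 × quarter note
Duration = 3/4 × 60000 / 170 = 45000 / 170
= 264.7 ms


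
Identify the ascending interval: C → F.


Working:
Letter names: C → F spans 4 letter names → a 4th
Semitones: C → F = 5 half-steps
A 4th of 5 semitones is a perfect 4th
= perfect 4th


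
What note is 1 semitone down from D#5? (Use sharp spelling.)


Step by step:
D#5: chromatic position 3 in octave 5 → absolute = 5×12 + 3 = 63
Transpose down 1: 63 - 1 = 62
62 = 5×12 + 2 → D in octave 5
Result = D5


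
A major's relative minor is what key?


Step by step:
The relative minor shares the major's key signature and starts on its 6th degree
6th degree = a major 6th above the tonic; a major 6th above A is F#
→ relative minor of A major is F# minor
= F# minor


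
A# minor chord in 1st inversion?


Root position: A# C# E#
1st inversion: move root up an octave
Bass note: C#
Notes (bottom to top) = C# E# A#


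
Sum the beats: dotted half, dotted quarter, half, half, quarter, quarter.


Beat values:
  dotted half = 3 beats
  dotted quarter = 1.5 beats
  half = 2 beats
  half = 2 beats
  quarter = 1 beat
  quarter = 1 beat
Sum = 3 + 1.5 + 2 + 2 + 1 + 1
= 10.5 beats


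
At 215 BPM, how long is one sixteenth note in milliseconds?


Let's work it out.
One quarter-note beat = 60000 / BPM = 60000 / 215 ms
Sixteenth note = 1/4 × quarter note
Duration = 1/4 × 60000 / 215 = 15000 / 215
= 69.8 ms


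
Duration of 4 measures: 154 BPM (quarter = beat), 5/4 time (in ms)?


Working:
Quarter-note beat duration = 60000 / 154 ms
Beats per measure (5/4) = 5
One measure = 5 × 60000 / 154 = 300000 / 154 ms
4 measures = 4 × 300000 / 154 = 1200000 / 154
= 7792.2 ms


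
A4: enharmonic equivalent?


Solution.
Enharmonic notes sound the same pitch but are spelled with different letter names
A and Bbb name the same pitch class
= Bbb4


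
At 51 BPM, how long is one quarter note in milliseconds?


Working:
One quarter-note beat = 60000 / BPM = 60000 / 51 ms
Duration = 60000 / 51
= 1176.5 ms


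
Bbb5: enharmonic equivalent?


Step by step:
Enharmonic notes sound the same pitch but are spelled with different letter names
Bbb and A name the same pitch class
= A5


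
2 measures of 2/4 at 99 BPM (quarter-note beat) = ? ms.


Reasoning:
Quarter-note beat duration = 60000 / 99 ms
Beats per measure (2/4) = 2
One measure = 2 × 60000 / 99 = 120000 / 99 ms
2 measures = 2 × 120000 / 99 = 240000 / 99
= 2424.2 ms


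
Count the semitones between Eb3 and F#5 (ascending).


Absolute semitone position = octave×12 + chromatic position
Eb3: 3×12 + 3 = 39
F#5: 5×12 + 6 = 66
Difference = 66 - 39 = 27
= 27 semitones


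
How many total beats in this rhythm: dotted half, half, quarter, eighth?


Step by step:
Beat values:
  dotted half = 3 beats
  half = 2 beats
  quarter = 1 beat
  eighth = 0.5 beats
Sum = 3 + 2 + 1 + 0.5
= 6.5 beats


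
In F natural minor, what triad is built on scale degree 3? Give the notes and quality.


Let's work it out.
F natural minor scale: F G Ab Bb C Db Eb
Diatonic triad on degree 3 stacks scale notes 3, 5, 7: Ab C Eb
Ab→C = 4 semitones; Ab→Eb = 7 semitones → major triad
= Ab C Eb (major)


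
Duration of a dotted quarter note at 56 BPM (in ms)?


Step by step:
One quarter-note beat = 60000 / BPM = 60000 / 56 ms
Dotted quarter note = 3/2 × quarter note
Duration = 3/2 × 60000 / 56 = 90000 / 56
= 1607.1 ms


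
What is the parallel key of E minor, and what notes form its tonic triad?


Parallel keys share the same tonic but differ in mode
E minor → parallel is E major
Tonic triad of E major = E G# B
= E major; triad = E G# B


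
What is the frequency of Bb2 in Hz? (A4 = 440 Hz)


f = 440 × 2^(n/12) where n = semitones from A4
Bb2: -23 semitones from A4
f = 440 × 2^(-23/12)
f = 116.54 Hz


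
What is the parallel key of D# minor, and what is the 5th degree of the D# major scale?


Reasoning:
Parallel keys share the same tonic but differ in mode
D# minor → parallel is D# major
D# major scale: D# E# F## G# A# B# C##
= D# major; 5th degree = A#


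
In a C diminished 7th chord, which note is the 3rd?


Working:
Diminished 7th chord = root + minor 3rd + diminished 5th + diminished 7th
Seventh chords stack in thirds, so the letter names are C-E-G-B
Root: C
Minor 3rd above C: Eb
Diminished 5th above C: Gb
Diminished 7th above C: Bbb
The 3rd = Eb


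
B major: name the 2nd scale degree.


Step by step:
Major scale pattern: W-W-H-W-W-W-H (2-2-1-2-2-2-1 semitones)
Starting from B:
  B + 2 semitones → C#
  C# + 2 semitones → D#
  D# + 1 semitone → E
  E + 2 semitones → F#
  F# + 2 semitones → G#
  G# + 2 semitones → A#
  A# + 1 semitone → B
Scale: B C# D# E F# G# A#
Degree 2 = C#


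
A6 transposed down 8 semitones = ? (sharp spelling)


A6: chromatic position 9 in octave 6 → absolute = 6×12 + 9 = 81
Transpose down 8: 81 - 8 = 73
73 = 6×12 + 1 → C# in octave 6
Result = C#6


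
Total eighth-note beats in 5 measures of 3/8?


Solution.
Time signature 3/8: the bottom number 8 means the eighth note gets one count
The top number 3 means 3 eighth-note beats per measure
Total = 3 × 5 measures
= 15 eighth-note beats


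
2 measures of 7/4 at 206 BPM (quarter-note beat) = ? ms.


Quarter-note beat duration = 60000 / 206 ms
Beats per measure (7/4) = 7
One measure = 7 × 60000 / 206 = 420000 / 206 ms
2 measures = 2 × 420000 / 206 = 840000 / 206
= 4077.7 ms


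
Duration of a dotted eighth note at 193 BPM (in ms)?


One quarter-note beat = 60000 / BPM = 60000 / 193 ms
Dotted eighth note = 3/4 × quarter note
Duration = 3/4 × 60000 / 193 = 45000 / 193
= 233.2 ms


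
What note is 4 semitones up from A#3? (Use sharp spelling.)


Working:
A#3: chromatic position 10 in octave 3 → absolute = 3×12 + 10 = 46
Transpose up 4: 46 + 4 = 50
50 = 4×12 + 2 → D in octave 4
Result = D4


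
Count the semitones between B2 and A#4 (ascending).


Let's work it out.
Absolute semitone position = octave×12 + chromatic position
B2: 2×12 + 11 = 35
A#4: 4×12 + 10 = 58
Difference = 58 - 35 = 23
= 23 semitones


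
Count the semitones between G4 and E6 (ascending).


Working:
Absolute semitone position = octave×12 + chromatic position
G4: 4×12 + 7 = 55
E6: 6×12 + 4 = 76
Difference = 76 - 55 = 21
= 21 semitones


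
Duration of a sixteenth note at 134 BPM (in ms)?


Reasoning:
One quarter-note beat = 60000 / BPM = 60000 / 134 ms
Sixteenth note = 1/4 × quarter note
Duration = 1/4 × 60000 / 134 = 15000 / 134
= 111.9 ms


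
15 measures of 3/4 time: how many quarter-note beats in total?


Reasoning:
Time signature 3/4: the bottom number 4 means the quarter note gets one count
The top number 3 means 3 quarter-note beats per measure
Total = 3 × 15 measures
= 45 quarter-note beats


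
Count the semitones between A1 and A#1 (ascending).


Solution.
Absolute semitone position = octave×12 + chromatic position
A1: 1×12 + 9 = 21
A#1: 1×12 + 10 = 22
Difference = 22 - 21 = 1
= 1 semitone


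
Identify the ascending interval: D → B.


Let's work it out.
Letter names: D → B spans 6 letter names → a 6th
Semitones: D → B = 9 half-steps
A 6th of 9 semitones is a major 6th
= major 6th


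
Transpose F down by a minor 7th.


Step by step:
minor 7th: 7 letter names, 10 semitones
Letter: F - 6 → G
Pitch: F - 10 semitones, spelled as a G → G
= G


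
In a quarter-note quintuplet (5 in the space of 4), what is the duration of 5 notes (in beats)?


Step by step:
Quintuplet: 5 notes occupy the space of 4 quarter notes
Space = 4 × 1 = 4 beats
Each quintuplet note = 4 / 5 = 4/5 beats
5 notes = 5 × 4/5 = 4
= 4 beats


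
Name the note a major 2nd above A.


Working:
A 2nd spans 2 letter names, so from A we land on B
A major 2nd = 2 semitones above A
Spell B at that pitch: B
= B


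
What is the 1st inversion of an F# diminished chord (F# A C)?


Solution.
Root position: F# A C
1st inversion: move root up an octave
Bass note: A
Notes (bottom to top) = A C F#


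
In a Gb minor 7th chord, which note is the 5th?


Reasoning:
Minor 7th chord = root + minor 3rd + perfect 5th + minor 7th
Seventh chords stack in thirds, so the letter names are G-B-D-F
Root: Gb
Minor 3rd above Gb: Bbb
Perfect 5th above Gb: Db
Minor 7th above Gb: Fb
The 5th = Db


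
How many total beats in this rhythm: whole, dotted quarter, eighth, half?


Let's work it out.
Beat values:
  whole = 4 beats
  dotted quarter = 1.5 beats
  eighth = 0.5 beats
  half = 2 beats
Sum = 4 + 1.5 + 0.5 + 2
= 8 beats


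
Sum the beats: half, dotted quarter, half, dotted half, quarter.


Reasoning:
Beat values:
  half = 2 beats
  dotted quarter = 1.5 beats
  half = 2 beats
  dotted half = 3 beats
  quarter = 1 beat
Sum = 2 + 1.5 + 2 + 3 + 1
= 9.5 beats


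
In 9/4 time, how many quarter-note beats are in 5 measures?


Reasoning:
Time signature 9/4: the bottom number 4 means the quarter note gets one count
The top number 9 means 9 quarter-note beats per measure
Total = 9 × 5 measures
= 45 quarter-note beats


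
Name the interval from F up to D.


Letter names: F → D spans 6 letter names → a 6th
Semitones: F → D = 9 half-steps
A 6th of 9 semitones is a major 6th
= major 6th


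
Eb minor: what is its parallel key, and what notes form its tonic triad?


Working:
Parallel keys share the same tonic but differ in mode
Eb minor → parallel is Eb major
Tonic triad of Eb major = Eb G Bb
= Eb major; triad = Eb G Bb


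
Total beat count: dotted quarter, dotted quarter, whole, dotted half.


Working:
Beat values:
  dotted quarter = 1.5 beats
  dotted quarter = 1.5 beats
  whole = 4 beats
  dotted half = 3 beats
Sum = 1.5 + 1.5 + 4 + 3
= 10 beats


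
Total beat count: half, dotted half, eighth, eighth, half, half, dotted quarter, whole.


Let's work it out.
Beat values:
  half = 2 beats
  dotted half = 3 beats
  eighth = 0.5 beats
  eighth = 0.5 beats
  half = 2 beats
  half = 2 beats
  dotted quarter = 1.5 beats
  whole = 4 beats
Sum = 2 + 3 + 0.5 + 0.5 + 2 + 2 + 1.5 + 4
= 15.5 beats


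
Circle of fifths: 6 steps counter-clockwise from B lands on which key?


Step by step:
Each counter-clockwise step moves down a perfect 5th (= up a perfect 4th)
From B: B → E → A → D → G → C → F
= F


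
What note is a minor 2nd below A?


Reasoning:
A 2nd spans 2 letter names, so from A we land on G
A minor 2nd = 1 semitone below A
Spell G at that pitch: G#
= G#


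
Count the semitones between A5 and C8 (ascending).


Reasoning:
Absolute semitone position = octave×12 + chromatic position
A5: 5×12 + 9 = 69
C8: 8×12 + 0 = 96
Difference = 96 - 69 = 27
= 27 semitones


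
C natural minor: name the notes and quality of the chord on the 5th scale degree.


Reasoning:
C natural minor scale: C D Eb F G Ab Bb
Diatonic triad on degree 5 stacks scale notes 5, 7, 2: G Bb D
G→Bb = 3 semitones; G→D = 7 semitones → minor triad
= G Bb D (minor)


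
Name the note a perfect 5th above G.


A 5th spans 5 letter names, so from G we land on D
A perfect 5th = 7 semitones above G
Spell D at that pitch: D
= D


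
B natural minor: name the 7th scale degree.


Solution.
Natural minor scale pattern: W-H-W-W-H-W-W (2-1-2-2-1-2-2 semitones)
Starting from B:
  B + 2 semitones → C#
  C# + 1 semitone → D
  D + 2 semitones → E
  E + 2 semitones → F#
  F# + 1 semitone → G
  G + 2 semitones → A
  A + 2 semitones → B
Scale: B C# D E F# G A
Degree 7 = A


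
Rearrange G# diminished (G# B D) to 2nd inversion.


Let's work it out.
Root position: G# B D
2nd inversion: move root and 3rd up an octave
Bass note: D
Notes (bottom to top) = D G# B


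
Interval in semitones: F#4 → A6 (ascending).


Reasoning:
Absolute semitone position = octave×12 + chromatic position
F#4: 4×12 + 6 = 54
A6: 6×12 + 9 = 81
Difference = 81 - 54 = 27
= 27 semitones


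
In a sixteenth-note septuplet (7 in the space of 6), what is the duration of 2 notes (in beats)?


Septuplet: 7 notes occupy the space of 6 sixteenth notes
Space = 6 × 1/4 = 3/2 beats
Each septuplet note = 3/2 / 7 = 3/14 beats
2 notes = 2 × 3/14 = 3/7
= 3/7 beats


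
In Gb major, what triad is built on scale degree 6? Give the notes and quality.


Solution.
Gb major scale: Gb Ab Bb Cb Db Eb F
Diatonic triad on degree 6 stacks scale notes 6, 1, 3: Eb Gb Bb
Eb→Gb = 3 semitones; Eb→Bb = 7 semitones → minor triad
= Eb Gb Bb (minor)


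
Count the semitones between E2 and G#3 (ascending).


Solution.
Absolute semitone position = octave×12 + chromatic position
E2: 2×12 + 4 = 28
G#3: 3×12 + 8 = 44
Difference = 44 - 28 = 16
= 16 semitones


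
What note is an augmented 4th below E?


Step by step:
A 4th spans 4 letter names, so from E we land on B
An augmented 4th = 6 semitones below E
Spell B at that pitch: Bb
= Bb


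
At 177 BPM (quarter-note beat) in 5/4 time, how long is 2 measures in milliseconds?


Reasoning:
Quarter-note beat duration = 60000 / 177 ms
Beats per measure (5/4) = 5
One measure = 5 × 60000 / 177 = 300000 / 177 ms
2 measures = 2 × 300000 / 177 = 600000 / 177
= 3389.8 ms


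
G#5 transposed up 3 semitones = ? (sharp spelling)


G#5: chromatic position 8 in octave 5 → absolute = 5×12 + 8 = 68
Transpose up 3: 68 + 3 = 71
71 = 5×12 + 11 → B in octave 5
Result = B5


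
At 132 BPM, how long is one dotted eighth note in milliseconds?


Reasoning:
One quarter-note beat = 60000 / BPM = 60000 / 132 ms
Dotted eighth note = 3/4 × quarter note
Duration = 3/4 × 60000 / 132 = 45000 / 132
= 340.9 ms


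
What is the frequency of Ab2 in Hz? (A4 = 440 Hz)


f = 440 × 2^(n/12) where n = semitones from A4
Ab2: -25 semitones from A4
f = 440 × 2^(-25/12)
f = 103.83 Hz


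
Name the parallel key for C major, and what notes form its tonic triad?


Solution.
Parallel keys share the same tonic but differ in mode
C major → parallel is C minor
Tonic triad of C minor = C Eb G
= C minor; triad = C Eb G


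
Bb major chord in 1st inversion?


Let's work it out.
Root position: Bb D F
1st inversion: move root up an octave
Bass note: D
Notes (bottom to top) = D F Bb


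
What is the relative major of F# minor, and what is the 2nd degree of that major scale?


Reasoning:
The relative major shares the key signature and is a minor 3rd above the minor tonic
A minor 3rd above F# is A
→ relative major of F# minor is A major
A major scale: A B C# D E F# G#
= A major; 2nd degree = B


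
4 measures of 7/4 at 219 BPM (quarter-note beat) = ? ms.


Step by step:
Quarter-note beat duration = 60000 / 219 ms
Beats per measure (7/4) = 7
One measure = 7 × 60000 / 219 = 420000 / 219 ms
4 measures = 4 × 420000 / 219 = 1680000 / 219
= 7671.2 ms


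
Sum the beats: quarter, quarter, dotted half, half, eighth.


Working:
Beat values:
  quarter = 1 beat
  quarter = 1 beat
  dotted half = 3 beats
  half = 2 beats
  eighth = 0.5 beats
Sum = 1 + 1 + 3 + 2 + 0.5
= 7.5 beats


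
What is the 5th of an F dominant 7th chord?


Dominant 7th chord = root + major 3rd + perfect 5th + minor 7th
Seventh chords stack in thirds, so the letter names are F-A-C-E
Root: F
Major 3rd above F: A
Perfect 5th above F: C
Minor 7th above F: Eb
The 5th = C
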